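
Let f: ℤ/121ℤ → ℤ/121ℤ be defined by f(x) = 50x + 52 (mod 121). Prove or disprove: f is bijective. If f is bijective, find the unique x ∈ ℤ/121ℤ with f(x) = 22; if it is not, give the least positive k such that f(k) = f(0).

72

Recall that f is injective if f(a) = f(b) implies a = b.
Suppose f(a) = f(b) in ℤ/121ℤ. Then 50a + 52 ≡ 50b + 52 (mod 121), therefore 50(a − b) ≡ 0 (mod 121).
Since gcd(50, 121) = 1, 50 is invertible modulo 121, therefore a − b ≡ 0 (mod 121), i.e. a = b.
We now compute 50⁻¹ mod 121 explicitly. Euclid's algorithm: 121 = 2·50 + 21, 50 = 2·21 + 8, 21 = 2·8 + 5, 8 = 1·5 + 3, 5 = 1·3 + 2, 3 = 1·2 + 1; back-substituting gives 1 = 46·50 − 19·121, so 50⁻¹ ≡ 46 (mod 121).
Then y ↦ 46(y − 52) is a two-sided inverse to f, so every y ∈ ℤ/121ℤ has a preimage.
So f is bijective.
Since f is bijective, we find f⁻¹(22): we need 50x ≡ 22 − 52 ≡ 91 (mod 121). Using 50⁻¹ = 46: x ≡ 46·91 = 4186 = 34·121 + 72, so x = 72.
Check: f(72) = 50·72 + 52 = 3652 = 30·121 + 22 ≡ 22 (mod 121).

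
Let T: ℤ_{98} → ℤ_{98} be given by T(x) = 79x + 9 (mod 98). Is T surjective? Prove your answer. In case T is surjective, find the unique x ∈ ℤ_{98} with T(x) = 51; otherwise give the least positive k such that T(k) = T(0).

70

Since gcd(79, 98) = 1, 79 is invertible modulo 98. Euclid's algorithm: 98 = 1·79 + 19, 79 = 4·19 + 3, 19 = 6·3 + 1; back-substituting gives 1 = 67·79 − 54·98, so 79⁻¹ ≡ 67 (mod 98).
For any y ∈ ℤ_{98}, x = 67(y − 9) mod 98 satisfies T(x) = 79·67(y − 9) + 9 ≡ y (since 79·67 ≡ 1 mod 98). So every y has a preimage.
Thus T is surjective.
Since T is surjective, we find T⁻¹(51): we need 79x ≡ 51 − 9 ≡ 42 (mod 98). Using 79⁻¹ = 67: x ≡ 67·42 = 2814 = 28·98 + 70, so x = 70.
Check: T(70) = 79·70 + 9 = 5539 = 56·98 + 51 ≡ 51 (mod 98).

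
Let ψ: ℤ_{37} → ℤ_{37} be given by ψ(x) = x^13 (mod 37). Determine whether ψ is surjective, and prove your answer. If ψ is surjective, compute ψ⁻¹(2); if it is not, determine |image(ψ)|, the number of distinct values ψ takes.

Since 37 is prime, the nonzero elements of ℤ_{37} form a cyclic group of order 36.
As gcd(13, 36) = 1, raising to the 13th power is a bijection on this group: if a^13 ≡ b^13 then (ab^{−1})^13 = 1, and the only element of order dividing gcd(13, 36) = 1 is 1, so a = b.
With ψ(0) = 0 this makes ψ injective on all of ℤ_{37}, hence bijective (finite equal-size domain and codomain). In particular ψ is surjective.
Since ψ is surjective, we find the preimage of 2. The inverse of x ↦ x^13 on (ℤ_{37})^× is x ↦ x^25, because 13·25 = 325 = 9·36 + 1 ≡ 1 (mod 36) and x^{36} = 1 for x ≠ 0 (Fermat). So ψ⁻¹(2) = 2^25 mod 37.
Repeated squaring mod 37: 2^1 ≡ 2, 2^2 ≡ 2² = 4, 2^4 ≡ 4² = 16, 2^8 ≡ 16² = 256 ≡ 34, 2^16 ≡ 34² = 1156 ≡ 9. Since 25 = 16 + 8 + 1, 2^25 ≡ 9·34·2: 9·34 = 306 ≡ 10, then 10·2 = 20. So 2^25 ≡ 20 (mod 37).
Hence ψ⁻¹(2) = 20.

20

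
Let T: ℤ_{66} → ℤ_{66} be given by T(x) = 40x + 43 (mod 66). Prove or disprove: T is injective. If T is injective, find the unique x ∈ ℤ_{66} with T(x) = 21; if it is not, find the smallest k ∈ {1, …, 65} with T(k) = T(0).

33

Recall: T is injective when T(a) = T(b) forces a = b.
We have gcd(40, 66) = 2 > 1. Taking a = 0 and b = 33: T(0) = 43 and T(33) = 40·33 + 43 = 1363 ≡ 43 (mod 66).
So T(0) = T(33) while 0 ≠ 33, hence T is not injective.
Since T is not injective, we find the least positive k with T(k) = T(0): this means 40k ≡ 0 (mod 66), i.e. 66 ∣ 40k. Since gcd(40, 66) = 2, dividing through by 2 this holds exactly when 33 ∣ 20k, and as gcd(20, 33) = 1, exactly when 33 ∣ k.
The smallest positive such k is 33.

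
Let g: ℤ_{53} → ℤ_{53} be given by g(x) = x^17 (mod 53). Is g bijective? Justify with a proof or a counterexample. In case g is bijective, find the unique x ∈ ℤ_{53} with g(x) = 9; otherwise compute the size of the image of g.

Since 53 is prime, the nonzero elements of ℤ_{53} form a cyclic group of order 52.
As gcd(17, 52) = 1, raising to the 17th power is a bijection on this group: if s^17 ≡ t^17 then (st^{−1})^17 = 1, and the only element of order dividing gcd(17, 52) = 1 is 1, so s = t.
With g(0) = 0 this makes g injective on all of ℤ_{53}, hence bijective (finite equal-size domain and codomain). In particular g is bijective.
Since g is bijective, we find the preimage of 9. The inverse of x ↦ x^17 on (ℤ_{53})^× is x ↦ x^49, because 17·49 = 833 = 16·52 + 1 ≡ 1 (mod 52) and x^{52} = 1 for x ≠ 0 (Fermat). So g⁻¹(9) = 9^49 mod 53.
Repeated squaring mod 53: 9^1 ≡ 9, 9^2 ≡ 9² = 81 ≡ 28, 9^4 ≡ 28² = 784 ≡ 42, 9^8 ≡ 42² = 1764 ≡ 15, 9^16 ≡ 15² = 225 ≡ 13, 9^32 ≡ 13² = 169 ≡ 10. Since 49 = 32 + 16 + 1, 9^49 ≡ 10·13·9: 10·13 = 130 ≡ 24, then 24·9 = 216 ≡ 4. So 9^49 ≡ 4 (mod 53).
Hence g⁻¹(9) = 4.

4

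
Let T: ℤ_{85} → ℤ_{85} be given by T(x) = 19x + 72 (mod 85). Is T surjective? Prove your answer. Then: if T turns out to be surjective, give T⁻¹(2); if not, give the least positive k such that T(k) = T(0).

50

By definition, T is surjective if every y in the codomain equals T(x) for some x in the domain.
Since gcd(19, 85) = 1, 19 is invertible modulo 85. Euclid's algorithm: 85 = 4·19 + 9, 19 = 2·9 + 1; back-substituting gives 1 = 9·19 − 2·85, so 19⁻¹ ≡ 9 (mod 85).
For any y ∈ ℤ_{85}, x = 9(y − 72) mod 85 satisfies T(x) = 19·9(y − 72) + 72 ≡ y (since 19·9 ≡ 1 mod 85). So every y has a preimage.
Thus T is surjective.
Since T is surjective, we find T⁻¹(2): we need 19x ≡ 2 − 72 ≡ 15 (mod 85). Using 19⁻¹ = 9: x ≡ 9·15 = 135 = 1·85 + 50, so x = 50.
Check: T(50) = 19·50 + 72 = 1022 = 12·85 + 2 ≡ 2 (mod 85).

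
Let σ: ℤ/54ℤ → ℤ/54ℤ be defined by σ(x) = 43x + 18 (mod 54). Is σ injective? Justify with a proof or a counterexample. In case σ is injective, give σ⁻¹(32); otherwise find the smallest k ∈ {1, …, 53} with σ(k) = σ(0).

If σ(u) = σ(v), then 43u ≡ 43v (mod 54). Because gcd(43, 54) = 1, we may cancel 43 to get u ≡ v (mod 54).
Hence σ is injective.
We now compute 43⁻¹ mod 54 explicitly. Euclid's algorithm: 54 = 1·43 + 11, 43 = 3·11 + 10, 11 = 1·10 + 1; back-substituting gives 1 = 49·43 − 39·54, so 43⁻¹ ≡ 49 (mod 54).
Since σ is injective, we compute σ⁻¹(32): solve 43x + 18 ≡ 32 (mod 54), i.e. 43x ≡ 14 (mod 54).
Multiplying by 43⁻¹ = 49 gives x ≡ 49·14 = 686 = 12·54 + 38 ≡ 38 (mod 54).
Check: σ(38) = 43·38 + 18 = 1652 = 30·54 + 32 ≡ 32 (mod 54).

38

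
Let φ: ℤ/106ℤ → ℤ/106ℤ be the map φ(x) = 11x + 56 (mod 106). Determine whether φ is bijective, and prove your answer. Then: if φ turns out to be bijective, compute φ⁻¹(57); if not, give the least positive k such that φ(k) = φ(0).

By definition, injectivity means: for all x_1, x_2 in the domain, φ(x_1) = φ(x_2) implies x_1 = x_2.
Suppose φ(x_1) = φ(x_2) in ℤ/106ℤ. Then 11x_1 + 56 ≡ 11x_2 + 56 (mod 106), therefore 11(x_1 − x_2) ≡ 0 (mod 106).
Since gcd(11, 106) = 1, 11 is invertible modulo 106, thus x_1 − x_2 ≡ 0 (mod 106), i.e. x_1 = x_2.
We now compute 11⁻¹ mod 106 explicitly. Euclid's algorithm: 106 = 9·11 + 7, 11 = 1·7 + 4, 7 = 1·4 + 3, 4 = 1·3 + 1; back-substituting gives 1 = 29·11 − 3·106, so 11⁻¹ ≡ 29 (mod 106).
For any y ∈ ℤ/106ℤ, x = 29(y − 56) mod 106 satisfies φ(x) = 11·29(y − 56) + 56 ≡ y (since 11·29 ≡ 1 mod 106). So every y has a preimage.
Thus φ is bijective.
Since φ is bijective, we find φ⁻¹(57): we need 11x ≡ 57 − 56 ≡ 1 (mod 106). Using 11⁻¹ = 29: x ≡ 29·1 = 29, so x = 29.
Check: φ(29) = 11·29 + 56 = 375 = 3·106 + 57 ≡ 57 (mod 106).

29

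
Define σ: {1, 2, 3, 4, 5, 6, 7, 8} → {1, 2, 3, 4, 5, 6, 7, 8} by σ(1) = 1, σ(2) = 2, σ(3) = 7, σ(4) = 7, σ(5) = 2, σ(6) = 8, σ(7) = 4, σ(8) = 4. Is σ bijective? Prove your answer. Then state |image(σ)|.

5

σ(3) = 7 = σ(4) with 3 ≠ 4, so σ is not injective, hence not bijective.
The image of σ is {1, 2, 4, 7, 8}, which has 5 elements.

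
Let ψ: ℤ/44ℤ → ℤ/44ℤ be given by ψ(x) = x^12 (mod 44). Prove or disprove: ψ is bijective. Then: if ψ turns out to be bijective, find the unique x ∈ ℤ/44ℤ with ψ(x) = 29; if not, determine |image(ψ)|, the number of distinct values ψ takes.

ψ(10): Repeated squaring mod 44: 10^1 ≡ 10, 10^2 ≡ 10² = 100 ≡ 12, 10^4 ≡ 12² = 144 ≡ 12, 10^8 ≡ 12² = 144 ≡ 12. Since 12 = 8 + 4, 10^12 ≡ 12·12: 12·12 = 144 ≡ 12. So 10^12 ≡ 12 (mod 44).
ψ(12): Repeated squaring mod 44: 12^1 ≡ 12, 12^2 ≡ 12² = 144 ≡ 12, 12^4 ≡ 12² = 144 ≡ 12, 12^8 ≡ 12² = 144 ≡ 12. Since 12 = 8 + 4, 12^12 ≡ 12·12: 12·12 = 144 ≡ 12. So 12^12 ≡ 12 (mod 44).
So ψ(10) = ψ(12) = 12 while 10 ≠ 12, therefore ψ is not injective, hence not bijective.
Since ψ is not bijective, we determine |image(ψ)|. Computing x^12 mod 44 for each x (by repeated squaring, reducing mod 44 at every step), the values ψ(0), ψ(1), …, ψ(43) are: 0, 1, 4, 9, 16, 25, 36, 5, 20, 37, 12, 33, 12, 37, 20, 5, 36, 25, 16, 9, 4, 1, 0, 1, 4, 9, 16, 25, 36, 5, 20, 37, 12, 33, 12, 37, 20, 5, 36, 25, 16, 9, 4, 1.
The distinct values are {0, 1, 4, 5, 9, 12, 16, 20, 25, 33, 36, 37}; there are 12 of them.

12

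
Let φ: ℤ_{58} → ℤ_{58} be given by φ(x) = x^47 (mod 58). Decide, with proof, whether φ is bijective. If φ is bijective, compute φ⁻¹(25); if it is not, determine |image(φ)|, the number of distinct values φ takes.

23

Computing x^47 mod 58 for each x (by repeated squaring, reducing mod 58 at every step), the values φ(0), φ(1), …, φ(57) are: 0, 1, 26, 47, 38, 51, 4, 45, 2, 5, 50, 15, 46, 35, 10, 19, 52, 41, 14, 37, 24, 27, 42, 25, 36, 49, 40, 3, 28, 29, 30, 55, 18, 9, 22, 33, 16, 31, 34, 21, 44, 17, 6, 39, 48, 23, 12, 43, 8, 53, 56, 13, 54, 7, 20, 11, 32, 57.
Every element of ℤ_{58} appears exactly once in this list, so φ is a bijection, and in particular bijective.
Since φ is bijective, we read off the preimage of 25 from the same table: φ(23) = 25, so φ⁻¹(25) = 23.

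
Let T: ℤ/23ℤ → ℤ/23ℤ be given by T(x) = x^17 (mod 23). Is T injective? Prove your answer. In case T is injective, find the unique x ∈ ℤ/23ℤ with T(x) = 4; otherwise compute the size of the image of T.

16

Since 23 is prime, the nonzero elements of ℤ/23ℤ form a cyclic group of order 22.
As gcd(17, 22) = 1, raising to the 17th power is a bijection on this group: if x_1^17 ≡ x_2^17 then (x_1x_2^{−1})^17 = 1, and the only element of order dividing gcd(17, 22) = 1 is 1, so x_1 = x_2.
With T(0) = 0 this makes T injective on all of ℤ/23ℤ, hence bijective (finite equal-size domain and codomain). In particular T is injective.
Since T is injective, we find the preimage of 4. The inverse of x ↦ x^17 on (ℤ/23ℤ)^× is x ↦ x^13, because 17·13 = 221 = 10·22 + 1 ≡ 1 (mod 22) and x^{22} = 1 for x ≠ 0 (Fermat). So T⁻¹(4) = 4^13 mod 23.
Repeated squaring mod 23: 4^1 ≡ 4, 4^2 ≡ 4² = 16, 4^4 ≡ 16² = 256 ≡ 3, 4^8 ≡ 3² = 9. Since 13 = 8 + 4 + 1, 4^13 ≡ 9·3·4: 9·3 = 27 ≡ 4, then 4·4 = 16. So 4^13 ≡ 16 (mod 23).
Hence T⁻¹(4) = 16.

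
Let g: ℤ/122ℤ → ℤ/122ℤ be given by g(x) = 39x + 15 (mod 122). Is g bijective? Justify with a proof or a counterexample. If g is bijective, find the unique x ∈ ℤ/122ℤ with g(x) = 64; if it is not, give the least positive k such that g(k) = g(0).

117

By definition, injectivity means: for all u, v in the domain, g(u) = g(v) implies u = v.
Suppose g(u) = g(v) in ℤ/122ℤ. Then 39u + 15 ≡ 39v + 15 (mod 122), thus 39(u − v) ≡ 0 (mod 122).
Since gcd(39, 122) = 1, 39 is invertible modulo 122, so u − v ≡ 0 (mod 122), i.e. u = v.
We now compute 39⁻¹ mod 122 explicitly. Euclid's algorithm: 122 = 3·39 + 5, 39 = 7·5 + 4, 5 = 1·4 + 1; back-substituting gives 1 = 97·39 − 31·122, so 39⁻¹ ≡ 97 (mod 122).
For any y ∈ ℤ/122ℤ, x = 97(y − 15) mod 122 satisfies g(x) = 39·97(y − 15) + 15 ≡ y (since 39·97 ≡ 1 mod 122). So every y has a preimage.
Therefore g is bijective.
Since g is bijective, we compute g⁻¹(64): solve 39x + 15 ≡ 64 (mod 122), i.e. 39x ≡ 49 (mod 122).
Multiplying by 39⁻¹ = 97 gives x ≡ 97·49 = 4753 = 38·122 + 117 ≡ 117 (mod 122).
Check: g(117) = 39·117 + 15 = 4578 = 37·122 + 64 ≡ 64 (mod 122).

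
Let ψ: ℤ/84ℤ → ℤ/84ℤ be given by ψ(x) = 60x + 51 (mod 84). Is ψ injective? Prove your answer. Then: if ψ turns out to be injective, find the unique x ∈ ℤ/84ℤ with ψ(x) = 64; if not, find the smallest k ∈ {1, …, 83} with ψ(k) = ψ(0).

7

We have gcd(60, 84) = 12 > 1. Taking x_1 = 0 and x_2 = 7: ψ(0) = 51 and ψ(7) = 60·7 + 51 = 471 ≡ 51 (mod 84).
So ψ(0) = ψ(7) while 0 ≠ 7, thus ψ is not injective.
Since ψ is not injective, we find the least positive k with ψ(k) = ψ(0): this means 60k ≡ 0 (mod 84), i.e. 84 ∣ 60k. Since gcd(60, 84) = 12, dividing through by 12 this holds exactly when 7 ∣ 5k, and as gcd(5, 7) = 1, exactly when 7 ∣ k.
The smallest positive such k is 7.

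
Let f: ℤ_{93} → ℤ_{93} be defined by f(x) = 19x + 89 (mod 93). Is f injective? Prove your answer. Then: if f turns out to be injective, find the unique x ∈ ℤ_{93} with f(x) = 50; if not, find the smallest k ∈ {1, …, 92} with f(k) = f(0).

42

Suppose f(u) = f(v) in ℤ_{93}. Then 19u + 89 ≡ 19v + 89 (mod 93), so 19(u − v) ≡ 0 (mod 93).
Since gcd(19, 93) = 1, 19 is invertible modulo 93, so u − v ≡ 0 (mod 93), i.e. u = v.
Hence f is injective.
We now compute 19⁻¹ mod 93 explicitly. Euclid's algorithm: 93 = 4·19 + 17, 19 = 1·17 + 2, 17 = 8·2 + 1; back-substituting gives 1 = 49·19 − 10·93, so 19⁻¹ ≡ 49 (mod 93).
Since f is injective, we compute f⁻¹(50): solve 19x + 89 ≡ 50 (mod 93), i.e. 19x ≡ 54 (mod 93).
Multiplying by 19⁻¹ = 49 gives x ≡ 49·54 = 2646 = 28·93 + 42 ≡ 42 (mod 93).
Check: f(42) = 19·42 + 89 = 887 = 9·93 + 50 ≡ 50 (mod 93).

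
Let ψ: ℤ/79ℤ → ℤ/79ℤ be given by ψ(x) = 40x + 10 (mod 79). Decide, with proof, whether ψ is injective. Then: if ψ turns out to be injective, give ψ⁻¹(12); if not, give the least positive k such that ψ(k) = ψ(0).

By definition, ψ is injective if ψ(a) = ψ(b) implies a = b.
If ψ(a) = ψ(b), then 40a ≡ 40b (mod 79). Because gcd(40, 79) = 1, we may cancel 40 to get a ≡ b (mod 79).
Hence ψ is injective.
We now compute 40⁻¹ mod 79 explicitly. Euclid's algorithm: 79 = 1·40 + 39, 40 = 1·39 + 1; back-substituting gives 1 = 2·40 − 1·79, so 40⁻¹ ≡ 2 (mod 79).
Since ψ is injective, we find ψ⁻¹(12): we need 40x ≡ 12 − 10 ≡ 2 (mod 79). Using 40⁻¹ = 2: x ≡ 2·2 = 4, so x = 4.
Check: ψ(4) = 40·4 + 10 = 170 = 2·79 + 12 ≡ 12 (mod 79).

4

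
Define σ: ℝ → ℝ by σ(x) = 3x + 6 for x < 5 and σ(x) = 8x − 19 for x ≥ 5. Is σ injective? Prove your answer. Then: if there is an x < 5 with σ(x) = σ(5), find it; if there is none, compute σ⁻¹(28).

Both pieces are strictly increasing (slopes 3 and 8), so each is injective on its own interval.
The left piece maps (−∞, 5) onto (−∞, 21); the right piece maps [5, ∞) onto [21, ∞).
These images are disjoint, so no value is attained by both pieces. So σ is injective.
Because the two images are disjoint, no x < 5 has σ(x) = σ(5), so we compute σ⁻¹(28): 28 lies in [21, ∞), so solve 8x − 19 = 28: x = (28 + 19)/8 = 47/8.

47/8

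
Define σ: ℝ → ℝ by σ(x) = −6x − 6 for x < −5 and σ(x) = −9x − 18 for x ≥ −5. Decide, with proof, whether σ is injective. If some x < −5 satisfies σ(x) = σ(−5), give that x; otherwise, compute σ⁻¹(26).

Both pieces are strictly decreasing (slopes −6 and −9), so each is injective on its own interval.
The left piece maps (−∞, −5) onto (24, ∞); the right piece maps [−5, ∞) onto (−∞, 27].
These images overlap. In particular σ(−5) = 27 (right piece), and solving −6x − 6 = 27 on the left piece gives x = −11/2 < −5.
So σ(−11/2) = σ(−5) with −11/2 ≠ −5, and σ is not injective. This x = −11/2 is the requested value below −5.

-11/2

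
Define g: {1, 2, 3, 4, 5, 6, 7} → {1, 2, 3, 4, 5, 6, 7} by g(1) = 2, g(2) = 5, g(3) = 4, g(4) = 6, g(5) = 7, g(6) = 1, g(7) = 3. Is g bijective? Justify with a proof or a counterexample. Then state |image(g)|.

The values 2, 5, 4, 6, 7, 1, 3 are a permutation of {1, 2, 3, 4, 5, 6, 7}: each element appears exactly once.
So g is injective and surjective, hence bijective.
The image of g is {1, 2, 3, 4, 5, 6, 7}, which has 7 elements.

7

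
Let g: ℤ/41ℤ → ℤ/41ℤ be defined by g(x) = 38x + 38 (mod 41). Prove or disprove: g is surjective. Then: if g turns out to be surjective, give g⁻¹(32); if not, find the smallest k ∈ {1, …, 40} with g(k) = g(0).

Recall that surjectivity means every element of the codomain has a preimage under g.
Since gcd(38, 41) = 1, 38 is invertible modulo 41. Euclid's algorithm: 41 = 1·38 + 3, 38 = 12·3 + 2, 3 = 1·2 + 1; back-substituting gives 1 = 27·38 − 25·41, so 38⁻¹ ≡ 27 (mod 41).
Then y ↦ 27(y − 38) is a two-sided inverse to g, so every y ∈ ℤ/41ℤ has a preimage.
So g is surjective.
Since g is surjective, we compute g⁻¹(32): solve 38x + 38 ≡ 32 (mod 41), i.e. 38x ≡ 35 (mod 41).
Multiplying by 38⁻¹ = 27 gives x ≡ 27·35 = 945 = 23·41 + 2 ≡ 2 (mod 41).
Check: g(2) = 38·2 + 38 = 114 = 2·41 + 32 ≡ 32 (mod 41).

2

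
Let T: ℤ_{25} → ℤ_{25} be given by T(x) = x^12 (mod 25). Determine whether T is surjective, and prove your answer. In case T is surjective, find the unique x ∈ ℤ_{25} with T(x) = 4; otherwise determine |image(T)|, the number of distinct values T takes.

T(3): Repeated squaring mod 25: 3^1 ≡ 3, 3^2 ≡ 3² = 9, 3^4 ≡ 9² = 81 ≡ 6, 3^8 ≡ 6² = 36 ≡ 11. Since 12 = 8 + 4, 3^12 ≡ 11·6: 11·6 = 66 ≡ 16. So 3^12 ≡ 16 (mod 25).
T(4): Repeated squaring mod 25: 4^1 ≡ 4, 4^2 ≡ 4² = 16, 4^4 ≡ 16² = 256 ≡ 6, 4^8 ≡ 6² = 36 ≡ 11. Since 12 = 8 + 4, 4^12 ≡ 11·6: 11·6 = 66 ≡ 16. So 4^12 ≡ 16 (mod 25).
So T(3) = T(4) = 16 while 3 ≠ 4, therefore T is not injective.
A non-injective map from the 25-element set ℤ_{25} to itself takes at most 24 distinct values, so it cannot be surjective. Hence T is not surjective.
Since T is not surjective, we determine |image(T)|. Computing x^12 mod 25 for each x (by repeated squaring, reducing mod 25 at every step), the values T(0), T(1), …, T(24) are: 0, 1, 21, 16, 16, 0, 11, 1, 11, 6, 0, 21, 6, 6, 21, 0, 6, 11, 1, 11, 0, 16, 16, 21, 1.
The distinct values are {0, 1, 6, 11, 16, 21}; there are 6 of them.

6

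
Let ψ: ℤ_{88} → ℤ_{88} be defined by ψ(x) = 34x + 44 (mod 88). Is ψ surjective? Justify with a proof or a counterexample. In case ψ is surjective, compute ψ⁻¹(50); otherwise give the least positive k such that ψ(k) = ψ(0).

44

By definition, ψ is surjective if every y in the codomain equals ψ(x) for some x in the domain.
Since gcd(34, 88) = 2, we have 34x ≡ 0 (mod 2) for all x, so ψ(x) ≡ 0 (mod 2).
But 1 ≢ 0 (mod 2), so 1 ∈ ℤ_{88} has no preimage. Thus ψ is not surjective.
Since ψ is not surjective, we find the least positive k with ψ(k) = ψ(0): this means 34k ≡ 0 (mod 88), i.e. 88 ∣ 34k. Since gcd(34, 88) = 2, dividing through by 2 this holds exactly when 44 ∣ 17k, and as gcd(17, 44) = 1, exactly when 44 ∣ k.
The smallest positive such k is 44.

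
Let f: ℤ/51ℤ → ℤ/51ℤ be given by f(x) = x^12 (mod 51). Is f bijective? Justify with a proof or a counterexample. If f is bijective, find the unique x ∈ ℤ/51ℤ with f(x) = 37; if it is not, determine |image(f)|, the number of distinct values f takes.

10

f(1) = 1^12 = 1.
f(4): Repeated squaring mod 51: 4^1 ≡ 4, 4^2 ≡ 4² = 16, 4^4 ≡ 16² = 256 ≡ 1, 4^8 ≡ 1² = 1. Since 12 = 8 + 4, 4^12 ≡ 1·1: 1·1 = 1. So 4^12 ≡ 1 (mod 51).
So f(1) = f(4) = 1 while 1 ≠ 4, thus f is not injective, hence not bijective.
Since f is not bijective, we determine |image(f)|. Computing x^12 mod 51 for each x (by repeated squaring, reducing mod 51 at every step), the values f(0), f(1), …, f(50) are: 0, 1, 16, 21, 1, 4, 30, 13, 16, 33, 13, 13, 21, 1, 4, 33, 1, 34, 18, 16, 4, 18, 4, 13, 30, 16, 16, 30, 13, 4, 18, 4, 16, 18, 34, 1, 33, 4, 1, 21, 13, 13, 33, 16, 13, 30, 4, 1, 21, 16, 1.
The distinct values are {0, 1, 4, 13, 16, 18, 21, 30, 33, 34}; there are 10 of them.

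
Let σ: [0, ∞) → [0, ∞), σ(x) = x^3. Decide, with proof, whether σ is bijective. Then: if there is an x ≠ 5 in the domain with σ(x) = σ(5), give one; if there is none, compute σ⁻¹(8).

On [0, ∞), x ↦ x^3 is strictly increasing (injective) and for any y ∈ [0, ∞) the 3rd root y^{1/3} lies in [0, ∞) (surjective). So σ is bijective.
Since x ↦ x^3 is strictly increasing on [0, ∞), it is injective there, so no x ≠ 5 in the domain has σ(x) = σ(5). We therefore compute σ⁻¹(8) = 8^{1/3} = 2 (indeed 2^3 = 8).

2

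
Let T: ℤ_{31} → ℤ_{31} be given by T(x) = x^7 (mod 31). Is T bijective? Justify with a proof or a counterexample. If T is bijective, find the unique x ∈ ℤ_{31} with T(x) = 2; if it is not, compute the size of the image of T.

Since 31 is prime, the nonzero elements of ℤ_{31} form a cyclic group of order 30.
As gcd(7, 30) = 1, raising to the 7th power is a bijection on this group: if s^7 ≡ t^7 then (st^{−1})^7 = 1, and the only element of order dividing gcd(7, 30) = 1 is 1, so s = t.
With T(0) = 0 this makes T injective on all of ℤ_{31}, hence bijective (finite equal-size domain and codomain). In particular T is bijective.
Since T is bijective, we find the preimage of 2. The inverse of x ↦ x^7 on (ℤ_{31})^× is x ↦ x^13, because 7·13 = 91 = 3·30 + 1 ≡ 1 (mod 30) and x^{30} = 1 for x ≠ 0 (Fermat). So T⁻¹(2) = 2^13 mod 31.
Repeated squaring mod 31: 2^1 ≡ 2, 2^2 ≡ 2² = 4, 2^4 ≡ 4² = 16, 2^8 ≡ 16² = 256 ≡ 8. Since 13 = 8 + 4 + 1, 2^13 ≡ 8·16·2: 8·16 = 128 ≡ 4, then 4·2 = 8. So 2^13 ≡ 8 (mod 31).
Hence T⁻¹(2) = 8.

8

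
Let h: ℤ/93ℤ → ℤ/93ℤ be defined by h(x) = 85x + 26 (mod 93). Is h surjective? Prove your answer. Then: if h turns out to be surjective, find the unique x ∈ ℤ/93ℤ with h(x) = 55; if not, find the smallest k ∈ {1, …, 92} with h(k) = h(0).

8

Recall: surjectivity means every element of the codomain has a preimage under h.
Since gcd(85, 93) = 1, 85 is invertible modulo 93. Euclid's algorithm: 93 = 1·85 + 8, 85 = 10·8 + 5, 8 = 1·5 + 3, 5 = 1·3 + 2, 3 = 1·2 + 1; back-substituting gives 1 = 58·85 − 53·93, so 85⁻¹ ≡ 58 (mod 93).
Then y ↦ 58(y − 26) is a two-sided inverse to h, so every y ∈ ℤ/93ℤ has a preimage.
Therefore h is surjective.
Since h is surjective, we compute h⁻¹(55): solve 85x + 26 ≡ 55 (mod 93), i.e. 85x ≡ 29 (mod 93).
Multiplying by 85⁻¹ = 58 gives x ≡ 58·29 = 1682 = 18·93 + 8 ≡ 8 (mod 93).
Check: h(8) = 85·8 + 26 = 706 = 7·93 + 55 ≡ 55 (mod 93).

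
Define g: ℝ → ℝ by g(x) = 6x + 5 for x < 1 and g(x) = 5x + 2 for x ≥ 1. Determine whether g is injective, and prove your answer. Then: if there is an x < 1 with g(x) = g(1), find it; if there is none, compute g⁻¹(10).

Both pieces are strictly increasing (slopes 6 and 5), so each is injective on its own interval.
The left piece maps (−∞, 1) onto (−∞, 11); the right piece maps [1, ∞) onto [7, ∞).
These images overlap. In particular g(1) = 7 (right piece), and solving 6x + 5 = 7 on the left piece gives x = 1/3 < 1.
So g(1/3) = g(1) with 1/3 ≠ 1, and g is not injective. This x = 1/3 is the requested value below 1.

1/3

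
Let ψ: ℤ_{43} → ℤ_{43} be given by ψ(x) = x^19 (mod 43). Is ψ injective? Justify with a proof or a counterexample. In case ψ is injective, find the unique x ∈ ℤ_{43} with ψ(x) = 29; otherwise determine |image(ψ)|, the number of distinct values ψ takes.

Since 43 is prime, the nonzero elements of ℤ_{43} form a cyclic group of order 42.
As gcd(19, 42) = 1, raising to the 19th power is a bijection on this group: if s^19 ≡ t^19 then (st^{−1})^19 = 1, and the only element of order dividing gcd(19, 42) = 1 is 1, so s = t.
With ψ(0) = 0 this makes ψ injective on all of ℤ_{43}, hence bijective (finite equal-size domain and codomain). In particular ψ is injective.
Since ψ is injective, we find the preimage of 29. The inverse of x ↦ x^19 on (ℤ_{43})^× is x ↦ x^31, because 19·31 = 589 = 14·42 + 1 ≡ 1 (mod 42) and x^{42} = 1 for x ≠ 0 (Fermat). So ψ⁻¹(29) = 29^31 mod 43.
Repeated squaring mod 43: 29^1 ≡ 29, 29^2 ≡ 29² = 841 ≡ 24, 29^4 ≡ 24² = 576 ≡ 17, 29^8 ≡ 17² = 289 ≡ 31, 29^16 ≡ 31² = 961 ≡ 15. Since 31 = 16 + 8 + 4 + 2 + 1, 29^31 ≡ 15·31·17·24·29: 15·31 = 465 ≡ 35, then 35·17 = 595 ≡ 36, then 36·24 = 864 ≡ 4, then 4·29 = 116 ≡ 30. So 29^31 ≡ 30 (mod 43).
Hence ψ⁻¹(29) = 30.

30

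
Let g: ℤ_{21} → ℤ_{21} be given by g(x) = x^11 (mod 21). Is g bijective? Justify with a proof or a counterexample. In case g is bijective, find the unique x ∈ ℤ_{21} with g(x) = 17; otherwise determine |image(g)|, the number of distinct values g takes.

Computing x^11 mod 21 for each x (by repeated squaring, reducing mod 21 at every step), the values g(0), g(1), …, g(20) are: 0, 1, 11, 12, 16, 17, 6, 7, 8, 18, 19, 2, 3, 13, 14, 15, 4, 5, 9, 10, 20.
Every element of ℤ_{21} appears exactly once in this list, so g is a bijection, and in particular bijective.
Since g is bijective, we read off the preimage of 17 from the same table: g(5) = 17, so g⁻¹(17) = 5.

5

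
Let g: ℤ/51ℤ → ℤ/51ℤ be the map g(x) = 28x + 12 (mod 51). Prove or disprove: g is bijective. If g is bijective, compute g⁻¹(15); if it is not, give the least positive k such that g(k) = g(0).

If g(s) = g(t), then 28s ≡ 28t (mod 51). Because gcd(28, 51) = 1, we may cancel 28 to get s ≡ t (mod 51).
We now compute 28⁻¹ mod 51 explicitly. Euclid's algorithm: 51 = 1·28 + 23, 28 = 1·23 + 5, 23 = 4·5 + 3, 5 = 1·3 + 2, 3 = 1·2 + 1; back-substituting gives 1 = 31·28 − 17·51, so 28⁻¹ ≡ 31 (mod 51).
Then y ↦ 31(y − 12) is a two-sided inverse to g, so every y ∈ ℤ/51ℤ has a preimage.
So g is bijective.
Since g is bijective, we compute g⁻¹(15): solve 28x + 12 ≡ 15 (mod 51), i.e. 28x ≡ 3 (mod 51).
Multiplying by 28⁻¹ = 31 gives x ≡ 31·3 = 93 = 1·51 + 42 ≡ 42 (mod 51).
Check: g(42) = 28·42 + 12 = 1188 = 23·51 + 15 ≡ 15 (mod 51).

42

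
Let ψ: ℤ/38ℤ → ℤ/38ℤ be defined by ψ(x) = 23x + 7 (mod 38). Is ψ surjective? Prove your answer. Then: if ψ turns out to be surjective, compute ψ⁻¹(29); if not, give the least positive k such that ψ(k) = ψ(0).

34

By definition, surjectivity means every element of the codomain has a preimage under ψ.
Since gcd(23, 38) = 1, 23 is invertible modulo 38. Euclid's algorithm: 38 = 1·23 + 15, 23 = 1·15 + 8, 15 = 1·8 + 7, 8 = 1·7 + 1; back-substituting gives 1 = 5·23 − 3·38, so 23⁻¹ ≡ 5 (mod 38).
Then y ↦ 5(y − 7) is a two-sided inverse to ψ, so every y ∈ ℤ/38ℤ has a preimage.
Thus ψ is surjective.
Since ψ is surjective, we find ψ⁻¹(29): we need 23x ≡ 29 − 7 ≡ 22 (mod 38). Using 23⁻¹ = 5: x ≡ 5·22 = 110 = 2·38 + 34, so x = 34.
Check: ψ(34) = 23·34 + 7 = 789 = 20·38 + 29 ≡ 29 (mod 38).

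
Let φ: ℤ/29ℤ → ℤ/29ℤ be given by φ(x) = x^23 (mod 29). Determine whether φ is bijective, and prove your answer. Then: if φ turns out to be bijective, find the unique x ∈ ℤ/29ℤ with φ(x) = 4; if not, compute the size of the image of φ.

5

Since 29 is prime, the nonzero elements of ℤ/29ℤ form a cyclic group of order 28.
As gcd(23, 28) = 1, raising to the 23rd power is a bijection on this group: if a^23 ≡ b^23 then (ab^{−1})^23 = 1, and the only element of order dividing gcd(23, 28) = 1 is 1, so a = b.
With φ(0) = 0 this makes φ injective on all of ℤ/29ℤ, hence bijective (finite equal-size domain and codomain). In particular φ is bijective.
Since φ is bijective, we find the preimage of 4. The inverse of x ↦ x^23 on (ℤ/29ℤ)^× is x ↦ x^11, because 23·11 = 253 = 9·28 + 1 ≡ 1 (mod 28) and x^{28} = 1 for x ≠ 0 (Fermat). So φ⁻¹(4) = 4^11 mod 29.
Repeated squaring mod 29: 4^1 ≡ 4, 4^2 ≡ 4² = 16, 4^4 ≡ 16² = 256 ≡ 24, 4^8 ≡ 24² = 576 ≡ 25. Since 11 = 8 + 2 + 1, 4^11 ≡ 25·16·4: 25·16 = 400 ≡ 23, then 23·4 = 92 ≡ 5. So 4^11 ≡ 5 (mod 29).
Hence φ⁻¹(4) = 5.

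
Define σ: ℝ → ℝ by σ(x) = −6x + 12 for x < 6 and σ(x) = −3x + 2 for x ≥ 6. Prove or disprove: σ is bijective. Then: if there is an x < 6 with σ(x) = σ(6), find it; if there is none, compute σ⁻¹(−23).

Both pieces are strictly decreasing (slopes −6 and −3), so each is injective on its own interval.
The left piece maps (−∞, 6) onto (−24, ∞); the right piece maps [6, ∞) onto (−∞, −16].
These images overlap. In particular σ(6) = −16 (right piece), and solving −6x + 12 = −16 on the left piece gives x = 14/3 < 6.
So σ(14/3) = σ(6) with 14/3 ≠ 6, and σ is not injective, hence not bijective. This x = 14/3 is the requested value below 6.

14/3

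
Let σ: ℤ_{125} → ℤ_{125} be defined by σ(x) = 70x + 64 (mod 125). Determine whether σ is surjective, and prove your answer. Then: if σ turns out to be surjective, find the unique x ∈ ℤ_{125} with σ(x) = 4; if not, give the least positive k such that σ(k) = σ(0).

25

By definition, σ is surjective if every y in the codomain equals σ(x) for some x in the domain.
Since gcd(70, 125) = 5, we have 70x ≡ 0 (mod 5) for all x, so σ(x) ≡ 4 (mod 5).
But 0 ≢ 4 (mod 5), so 0 ∈ ℤ_{125} has no preimage. Therefore σ is not surjective.
Since σ is not surjective, we find the least positive k with σ(k) = σ(0): this means 70k ≡ 0 (mod 125), i.e. 125 ∣ 70k. Since gcd(70, 125) = 5, dividing through by 5 this holds exactly when 25 ∣ 14k, and as gcd(14, 25) = 1, exactly when 25 ∣ k.
The smallest positive such k is 25.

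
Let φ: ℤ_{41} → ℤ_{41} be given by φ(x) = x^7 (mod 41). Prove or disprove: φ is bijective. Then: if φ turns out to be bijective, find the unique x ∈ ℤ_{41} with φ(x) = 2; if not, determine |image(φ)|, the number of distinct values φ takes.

Since 41 is prime, the nonzero elements of ℤ_{41} form a cyclic group of order 40.
As gcd(7, 40) = 1, raising to the 7th power is a bijection on this group: if a^7 ≡ b^7 then (ab^{−1})^7 = 1, and the only element of order dividing gcd(7, 40) = 1 is 1, so a = b.
With φ(0) = 0 this makes φ injective on all of ℤ_{41}, hence bijective (finite equal-size domain and codomain). In particular φ is bijective.
Since φ is bijective, we find the preimage of 2. The inverse of x ↦ x^7 on (ℤ_{41})^× is x ↦ x^23, because 7·23 = 161 = 4·40 + 1 ≡ 1 (mod 40) and x^{40} = 1 for x ≠ 0 (Fermat). So φ⁻¹(2) = 2^23 mod 41.
Repeated squaring mod 41: 2^1 ≡ 2, 2^2 ≡ 2² = 4, 2^4 ≡ 4² = 16, 2^8 ≡ 16² = 256 ≡ 10, 2^16 ≡ 10² = 100 ≡ 18. Since 23 = 16 + 4 + 2 + 1, 2^23 ≡ 18·16·4·2: 18·16 = 288 ≡ 1, then 1·4 = 4, then 4·2 = 8. So 2^23 ≡ 8 (mod 41).
Hence φ⁻¹(2) = 8.

8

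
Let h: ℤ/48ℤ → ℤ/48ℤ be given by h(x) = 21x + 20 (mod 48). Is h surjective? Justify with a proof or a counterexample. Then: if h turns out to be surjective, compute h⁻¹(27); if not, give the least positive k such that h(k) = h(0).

Since gcd(21, 48) = 3, we have 21x ≡ 0 (mod 3) for all x, so h(x) ≡ 2 (mod 3).
But 0 ≢ 2 (mod 3), so 0 ∈ ℤ/48ℤ has no preimage. Hence h is not surjective.
Since h is not surjective, we find the least positive k with h(k) = h(0): this means 21k ≡ 0 (mod 48), i.e. 48 ∣ 21k. Since gcd(21, 48) = 3, dividing through by 3 this holds exactly when 16 ∣ 7k, and as gcd(7, 16) = 1, exactly when 16 ∣ k.
The smallest positive such k is 16.

16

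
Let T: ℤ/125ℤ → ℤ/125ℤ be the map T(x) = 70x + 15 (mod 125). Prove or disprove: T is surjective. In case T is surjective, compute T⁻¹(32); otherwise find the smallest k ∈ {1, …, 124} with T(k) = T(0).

Since gcd(70, 125) = 5, we have 70x ≡ 0 (mod 5) for all x, so T(x) ≡ 0 (mod 5).
But 1 ≢ 0 (mod 5), so 1 ∈ ℤ/125ℤ has no preimage. Hence T is not surjective.
Since T is not surjective, we find the least positive k with T(k) = T(0): this means 70k ≡ 0 (mod 125), i.e. 125 ∣ 70k. Since gcd(70, 125) = 5, dividing through by 5 this holds exactly when 25 ∣ 14k, and as gcd(14, 25) = 1, exactly when 25 ∣ k.
The smallest positive such k is 25.

25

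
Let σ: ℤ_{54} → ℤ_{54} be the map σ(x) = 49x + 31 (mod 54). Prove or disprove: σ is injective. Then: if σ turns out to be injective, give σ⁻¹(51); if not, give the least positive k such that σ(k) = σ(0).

50

Suppose σ(s) = σ(t) in ℤ_{54}. Then 49s + 31 ≡ 49t + 31 (mod 54), thus 49(s − t) ≡ 0 (mod 54).
Since gcd(49, 54) = 1, 49 is invertible modulo 54, thus s − t ≡ 0 (mod 54), i.e. s = t.
Hence σ is injective.
We now compute 49⁻¹ mod 54 explicitly. Euclid's algorithm: 54 = 1·49 + 5, 49 = 9·5 + 4, 5 = 1·4 + 1; back-substituting gives 1 = 43·49 − 39·54, so 49⁻¹ ≡ 43 (mod 54).
Since σ is injective, we find σ⁻¹(51): we need 49x ≡ 51 − 31 ≡ 20 (mod 54). Using 49⁻¹ = 43: x ≡ 43·20 = 860 = 15·54 + 50, so x = 50.
Check: σ(50) = 49·50 + 31 = 2481 = 45·54 + 51 ≡ 51 (mod 54).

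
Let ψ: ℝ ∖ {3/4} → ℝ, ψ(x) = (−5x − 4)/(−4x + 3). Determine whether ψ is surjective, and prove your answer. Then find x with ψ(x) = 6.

If ψ(x) = 5/4, cross-multiplying gives −4(−5x − 4) = −5(−4x + 3), which simplifies to 16 = −15 — false.  So 5/4 has no preimage and ψ is not surjective.
Solving ψ(x) = 6: cross-multiplying gives −5x − 4 = 6(−4x + 3), which rearranges to 19x = 22, so x = 22/19.

22/19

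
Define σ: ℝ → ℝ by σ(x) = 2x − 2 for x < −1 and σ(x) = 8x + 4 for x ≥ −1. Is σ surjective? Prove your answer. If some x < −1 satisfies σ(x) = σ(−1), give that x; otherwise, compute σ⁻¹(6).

Both pieces are strictly increasing (slopes 2 and 8), so each is injective on its own interval.
The left piece maps (−∞, −1) onto (−∞, −4); the right piece maps [−1, ∞) onto [−4, ∞).
These images together cover ℝ, so σ is surjective.
Because the two images are disjoint, no x < −1 has σ(x) = σ(−1), so we compute σ⁻¹(6): 6 lies in [−4, ∞), so solve 8x + 4 = 6: x = (6 − 4)/8 = 1/4.

1/4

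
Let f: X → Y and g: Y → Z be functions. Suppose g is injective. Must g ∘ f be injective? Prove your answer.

No. Take X = {1, 2}, Y = Z = {1, 2}, f(1) = f(2) = 1, and g = identity (injective).
Then (g ∘ f)(1) = (g ∘ f)(2) = 1 with 1 ≠ 2, so g ∘ f is not injective.

not injective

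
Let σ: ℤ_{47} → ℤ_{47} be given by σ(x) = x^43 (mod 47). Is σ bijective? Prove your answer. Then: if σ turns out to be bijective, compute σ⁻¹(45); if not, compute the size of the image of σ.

Since 47 is prime, the nonzero elements of ℤ_{47} form a cyclic group of order 46.
As gcd(43, 46) = 1, raising to the 43rd power is a bijection on this group: if x_1^43 ≡ x_2^43 then (x_1x_2^{−1})^43 = 1, and the only element of order dividing gcd(43, 46) = 1 is 1, so x_1 = x_2.
With σ(0) = 0 this makes σ injective on all of ℤ_{47}, hence bijective (finite equal-size domain and codomain). In particular σ is bijective.
Since σ is bijective, we find the preimage of 45. The inverse of x ↦ x^43 on (ℤ_{47})^× is x ↦ x^15, because 43·15 = 645 = 14·46 + 1 ≡ 1 (mod 46) and x^{46} = 1 for x ≠ 0 (Fermat). So σ⁻¹(45) = 45^15 mod 47.
Repeated squaring mod 47: 45^1 ≡ 45, 45^2 ≡ 45² = 2025 ≡ 4, 45^4 ≡ 4² = 16, 45^8 ≡ 16² = 256 ≡ 21. Since 15 = 8 + 4 + 2 + 1, 45^15 ≡ 21·16·4·45: 21·16 = 336 ≡ 7, then 7·4 = 28, then 28·45 = 1260 ≡ 38. So 45^15 ≡ 38 (mod 47).
Hence σ⁻¹(45) = 38.

38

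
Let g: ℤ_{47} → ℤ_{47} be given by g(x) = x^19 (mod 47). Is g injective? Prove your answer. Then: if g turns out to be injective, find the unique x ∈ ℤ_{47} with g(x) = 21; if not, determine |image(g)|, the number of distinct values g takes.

12

Since 47 is prime, the nonzero elements of ℤ_{47} form a cyclic group of order 46.
As gcd(19, 46) = 1, raising to the 19th power is a bijection on this group: if u^19 ≡ v^19 then (uv^{−1})^19 = 1, and the only element of order dividing gcd(19, 46) = 1 is 1, so u = v.
With g(0) = 0 this makes g injective on all of ℤ_{47}, hence bijective (finite equal-size domain and codomain). In particular g is injective.
Since g is injective, we find the preimage of 21. The inverse of x ↦ x^19 on (ℤ_{47})^× is x ↦ x^17, because 19·17 = 323 = 7·46 + 1 ≡ 1 (mod 46) and x^{46} = 1 for x ≠ 0 (Fermat). So g⁻¹(21) = 21^17 mod 47.
Repeated squaring mod 47: 21^1 ≡ 21, 21^2 ≡ 21² = 441 ≡ 18, 21^4 ≡ 18² = 324 ≡ 42, 21^8 ≡ 42² = 1764 ≡ 25, 21^16 ≡ 25² = 625 ≡ 14. Since 17 = 16 + 1, 21^17 ≡ 14·21: 14·21 = 294 ≡ 12. So 21^17 ≡ 12 (mod 47).
Hence g⁻¹(21) = 12.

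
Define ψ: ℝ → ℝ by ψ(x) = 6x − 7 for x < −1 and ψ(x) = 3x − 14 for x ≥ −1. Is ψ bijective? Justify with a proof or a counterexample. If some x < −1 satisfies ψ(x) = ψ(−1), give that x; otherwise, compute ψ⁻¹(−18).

Both pieces are strictly increasing (slopes 6 and 3), so each is injective on its own interval.
The left piece maps (−∞, −1) onto (−∞, −13); the right piece maps [−1, ∞) onto [−17, ∞).
These images overlap. In particular ψ(−1) = −17 (right piece), and solving 6x − 7 = −17 on the left piece gives x = −5/3 < −1.
So ψ(−5/3) = ψ(−1) with −5/3 ≠ −1, and ψ is not injective, hence not bijective. This x = −5/3 is the requested value below −1.

-5/3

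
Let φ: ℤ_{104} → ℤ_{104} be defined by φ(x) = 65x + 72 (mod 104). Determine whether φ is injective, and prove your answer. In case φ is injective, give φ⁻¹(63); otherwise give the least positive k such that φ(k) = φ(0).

By definition, injectivity means: for all s, t in the domain, φ(s) = φ(t) implies s = t.
We have gcd(65, 104) = 13 > 1. Taking s = 0 and t = 8: φ(0) = 72 and φ(8) = 65·8 + 72 = 592 ≡ 72 (mod 104).
So φ(0) = φ(8) while 0 ≠ 8, therefore φ is not injective.
Since φ is not injective, we find the least positive k with φ(k) = φ(0): this means 65k ≡ 0 (mod 104), i.e. 104 ∣ 65k. Since gcd(65, 104) = 13, dividing through by 13 this holds exactly when 8 ∣ 5k, and as gcd(5, 8) = 1, exactly when 8 ∣ k.
The smallest positive such k is 8.

8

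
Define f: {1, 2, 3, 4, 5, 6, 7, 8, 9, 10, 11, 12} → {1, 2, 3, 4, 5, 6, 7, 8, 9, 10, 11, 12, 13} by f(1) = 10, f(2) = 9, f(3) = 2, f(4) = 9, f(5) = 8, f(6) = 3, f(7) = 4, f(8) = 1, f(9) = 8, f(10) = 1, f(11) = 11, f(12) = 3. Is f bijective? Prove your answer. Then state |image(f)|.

8

f(2) = 9 = f(4) with 2 ≠ 4, so f is not injective, hence not bijective.
The image of f is {1, 2, 3, 4, 8, 9, 10, 11}, which has 8 elements.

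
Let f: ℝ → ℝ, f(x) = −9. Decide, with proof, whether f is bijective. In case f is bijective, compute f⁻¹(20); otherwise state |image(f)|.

1

Recall that f is injective when f(u) = f(v) forces u = v.
f(0) = −9 = f(1) with 0 ≠ 1, so f is not injective, hence not bijective.
Since f is not bijective, we state |image(f)|: the image of f is {−9}, which has 1 element.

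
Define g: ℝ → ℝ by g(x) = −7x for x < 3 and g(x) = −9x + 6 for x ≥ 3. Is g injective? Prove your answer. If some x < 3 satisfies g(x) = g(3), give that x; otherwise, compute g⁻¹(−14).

2

Both pieces are strictly decreasing (slopes −7 and −9), so each is injective on its own interval.
The left piece maps (−∞, 3) onto (−21, ∞); the right piece maps [3, ∞) onto (−∞, −21].
These images are disjoint, so no value is attained by both pieces. So g is injective.
Because the two images are disjoint, no x < 3 has g(x) = g(3), so we compute g⁻¹(−14): −14 lies in (−21, ∞), so solve −7x = −14: x = (−14 − 0)/(−7) = 2.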